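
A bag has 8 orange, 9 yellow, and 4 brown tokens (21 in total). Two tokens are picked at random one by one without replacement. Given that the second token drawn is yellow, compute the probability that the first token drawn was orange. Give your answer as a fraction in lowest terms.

2/5

P(first=orange and the second token drawn is yellow) = (8/21)·(9/20) = 6/35.
P(the second token drawn is yellow) = Σ over first color = 6/35 + 6/35 + 3/35 = 3/7.
By Bayes, P(first=orange | the second token drawn is yellow) = 6/35 / 3/7 = 2/5 ≈ 0.4000.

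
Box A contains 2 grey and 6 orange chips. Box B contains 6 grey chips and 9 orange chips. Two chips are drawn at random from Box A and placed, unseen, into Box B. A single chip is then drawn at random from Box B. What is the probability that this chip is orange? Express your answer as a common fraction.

21/34

Condition on how many of the transferred chips are orange (from Box A: 6 orange of 8; then Box B has 17 total).
  0 orange: C(6,0)C(2,2)/C(8,2) = 1/28; then P = 9/17
  1 orange: C(6,1)C(2,1)/C(8,2) = 3/7; then P = 10/17
  2 orange: C(6,2)C(2,0)/C(8,2) = 15/28; then P = 11/17
P(orange from Box B) = 21/34 ≈ 0.6176.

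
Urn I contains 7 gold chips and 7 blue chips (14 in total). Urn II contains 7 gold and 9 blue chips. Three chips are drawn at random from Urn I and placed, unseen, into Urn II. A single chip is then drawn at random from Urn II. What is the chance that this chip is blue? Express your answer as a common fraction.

Condition on how many of the transferred chips are blue (from Urn I: 7 blue of 14; then Urn II has 19 total).
  0 blue: C(7,0)C(7,3)/C(14,3) = 5/52; then P = 9/19
  1 blue: C(7,1)C(7,2)/C(14,3) = 21/52; then P = 10/19
  2 blue: C(7,2)C(7,1)/C(14,3) = 21/52; then P = 11/19
  3 blue: C(7,3)C(7,0)/C(14,3) = 5/52; then P = 12/19
P(blue from Urn II) = 21/38 ≈ 0.5526.

21/38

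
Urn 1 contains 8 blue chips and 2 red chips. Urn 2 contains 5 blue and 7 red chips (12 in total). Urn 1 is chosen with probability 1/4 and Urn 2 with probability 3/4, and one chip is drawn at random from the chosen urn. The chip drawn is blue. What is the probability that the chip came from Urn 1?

16/41

P(blue | Urn 1) = 4/5; P(blue | Urn 2) = 5/12.
P(blue) = 1/4·4/5 + 3/4·5/12 = 41/80.
By Bayes' rule, P(Urn 1 | blue) = 1/5 / 41/80 = 16/41 ≈ 0.3902.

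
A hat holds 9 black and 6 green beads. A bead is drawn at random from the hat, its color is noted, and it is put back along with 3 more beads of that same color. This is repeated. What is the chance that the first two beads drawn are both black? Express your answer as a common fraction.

2/5

After a black draw the hat holds 12 black out of 18.
P = (9/15)·(12/18) = 2/5 ≈ 0.4000.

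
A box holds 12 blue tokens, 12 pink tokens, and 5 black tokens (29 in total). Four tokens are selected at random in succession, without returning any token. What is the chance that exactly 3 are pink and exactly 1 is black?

Unordered draws without replacement: count favorable combinations over C(29,4).
Favorable = C(12,0) · C(12,3) · C(5,1) = 1100; total = C(29,4) = 23751.
P = 1100/23751 = 1100/23751 ≈ 0.0463.

1100/23751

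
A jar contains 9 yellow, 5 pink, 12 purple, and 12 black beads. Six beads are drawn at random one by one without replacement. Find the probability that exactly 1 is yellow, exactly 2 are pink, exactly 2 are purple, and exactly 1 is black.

2160/83657

Unordered draws without replacement: count favorable combinations over C(38,6).
Favorable = C(9,1) · C(5,2) · C(12,2) · C(12,1) = 71280; total = C(38,6) = 2760681.
P = 71280/2760681 = 2160/83657 ≈ 0.0258.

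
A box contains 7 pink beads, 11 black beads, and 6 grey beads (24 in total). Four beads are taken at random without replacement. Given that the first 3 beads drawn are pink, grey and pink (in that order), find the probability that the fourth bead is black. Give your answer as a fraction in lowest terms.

After removing 2 pink, 1 grey, the box has 11 black out of 21 remaining.
P(fourth is black | given) = 11/21 ≈ 0.5238.

11/21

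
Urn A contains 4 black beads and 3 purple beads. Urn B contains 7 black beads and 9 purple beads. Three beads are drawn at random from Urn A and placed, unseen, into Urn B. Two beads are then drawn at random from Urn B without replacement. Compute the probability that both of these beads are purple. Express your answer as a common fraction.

16/57

Condition on how many of the transferred beads are purple (from Urn A: 3 purple of 7; then Urn B has 19 total).
  0 purple: C(3,0)C(4,3)/C(7,3) = 4/35; then P = C(9,2)/C(19,2) = 4/19
  1 purple: C(3,1)C(4,2)/C(7,3) = 18/35; then P = C(10,2)/C(19,2) = 5/19
  2 purple: C(3,2)C(4,1)/C(7,3) = 12/35; then P = C(11,2)/C(19,2) = 55/171
  3 purple: C(3,3)C(4,0)/C(7,3) = 1/35; then P = C(12,2)/C(19,2) = 22/57
P(both purple) = 16/57 ≈ 0.2807.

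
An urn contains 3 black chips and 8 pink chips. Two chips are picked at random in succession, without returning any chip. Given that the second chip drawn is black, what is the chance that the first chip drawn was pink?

4/5

P(first=pink and the second chip drawn is black) = (8/11)·(3/10) = 12/55.
P(the second chip drawn is black) = Σ over first color = 3/55 + 12/55 = 3/11.
By Bayes, P(first=pink | the second chip drawn is black) = 12/55 / 3/11 = 4/5 ≈ 0.8000.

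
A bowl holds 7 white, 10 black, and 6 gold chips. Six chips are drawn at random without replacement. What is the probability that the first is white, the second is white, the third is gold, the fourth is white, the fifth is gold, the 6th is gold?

Multiply the conditional probability of each draw in order, without replacement, so each draw removes one from its color and from the total.
P = (7/23) · (6/22) · (6/21) · (5/20) · (5/19) · (4/18) = 5/14421 ≈ 0.0003.

5/14421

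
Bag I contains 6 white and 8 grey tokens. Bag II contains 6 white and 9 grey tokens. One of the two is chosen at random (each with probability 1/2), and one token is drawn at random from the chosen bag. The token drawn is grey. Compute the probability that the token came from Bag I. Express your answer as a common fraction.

20/41

P(grey | Bag I) = 4/7; P(grey | Bag II) = 3/5.
P(grey) = 1/2·4/7 + 1/2·3/5 = 41/70.
By Bayes' rule, P(Bag I | grey) = 2/7 / 41/70 = 20/41 ≈ 0.4878.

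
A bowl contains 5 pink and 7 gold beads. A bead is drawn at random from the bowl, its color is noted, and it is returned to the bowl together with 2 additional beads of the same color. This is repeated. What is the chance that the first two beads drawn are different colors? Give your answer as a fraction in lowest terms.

5/12

Either pink then gold, or gold then pink; after the first draw the total is 14.
P = (5/12)·(7/14) + (7/12)·(5/14) = 5/12 ≈ 0.4167.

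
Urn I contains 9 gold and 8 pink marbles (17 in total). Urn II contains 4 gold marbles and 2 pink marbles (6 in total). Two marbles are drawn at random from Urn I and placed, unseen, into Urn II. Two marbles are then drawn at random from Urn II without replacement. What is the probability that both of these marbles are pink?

15/136

Condition on how many of the transferred marbles are pink (from Urn I: 8 pink of 17; then Urn II has 8 total).
  0 pink: C(8,0)C(9,2)/C(17,2) = 9/34; then P = C(2,2)/C(8,2) = 1/28
  1 pink: C(8,1)C(9,1)/C(17,2) = 9/17; then P = C(3,2)/C(8,2) = 3/28
  2 pink: C(8,2)C(9,0)/C(17,2) = 7/34; then P = C(4,2)/C(8,2) = 3/14
P(both pink) = 15/136 ≈ 0.1103.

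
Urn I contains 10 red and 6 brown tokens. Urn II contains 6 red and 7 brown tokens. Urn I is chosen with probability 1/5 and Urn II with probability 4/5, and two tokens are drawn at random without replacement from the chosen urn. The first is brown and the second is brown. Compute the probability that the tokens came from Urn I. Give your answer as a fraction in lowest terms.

13/125

P(E | Urn I) = 1/8; P(E | Urn II) = 7/26.
P(E) = 1/5·1/8 + 4/5·7/26 = 25/104.
By Bayes' rule, P(Urn I | E) = 1/40 / 25/104 = 13/125 ≈ 0.1040.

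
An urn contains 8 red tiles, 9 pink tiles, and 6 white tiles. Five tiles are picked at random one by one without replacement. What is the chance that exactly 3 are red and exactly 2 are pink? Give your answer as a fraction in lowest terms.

288/4807

Unordered draws without replacement: count favorable combinations over C(23,5).
Favorable = C(8,3) · C(9,2) · C(6,0) = 2016; total = C(23,5) = 33649.
P = 2016/33649 = 288/4807 ≈ 0.0599.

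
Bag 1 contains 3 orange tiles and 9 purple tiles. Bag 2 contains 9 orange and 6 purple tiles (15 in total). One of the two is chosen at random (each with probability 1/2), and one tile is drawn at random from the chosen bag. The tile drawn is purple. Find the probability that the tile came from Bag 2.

P(purple | Bag 1) = 3/4; P(purple | Bag 2) = 2/5.
P(purple) = 1/2·3/4 + 1/2·2/5 = 23/40.
By Bayes' rule, P(Bag 2 | purple) = 1/5 / 23/40 = 8/23 ≈ 0.3478.

8/23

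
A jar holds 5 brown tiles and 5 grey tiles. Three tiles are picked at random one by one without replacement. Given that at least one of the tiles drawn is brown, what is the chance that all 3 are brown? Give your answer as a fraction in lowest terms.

P(all 3 brown) = C(5,3)/C(10,3) = 1/12; P(at least one brown) = 1 − C(5,3)/C(10,3) = 11/12.
Since 'all 3 brown' ⊆ 'at least one brown', P(all 3 | at least one) = 1/12 / 11/12 = 1/11 ≈ 0.0909.

1/11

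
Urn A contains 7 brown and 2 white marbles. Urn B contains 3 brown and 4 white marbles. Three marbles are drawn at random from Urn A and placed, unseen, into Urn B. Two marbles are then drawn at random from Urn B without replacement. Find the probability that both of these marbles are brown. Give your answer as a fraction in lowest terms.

Condition on how many of the transferred marbles are brown (from Urn A: 7 brown of 9; then Urn B has 10 total).
  1 brown: C(7,1)C(2,2)/C(9,3) = 1/12; then P = C(4,2)/C(10,2) = 2/15
  2 brown: C(7,2)C(2,1)/C(9,3) = 1/2; then P = C(5,2)/C(10,2) = 2/9
  3 brown: C(7,3)C(2,0)/C(9,3) = 5/12; then P = C(6,2)/C(10,2) = 1/3
P(both brown) = 47/180 ≈ 0.2611.

47/180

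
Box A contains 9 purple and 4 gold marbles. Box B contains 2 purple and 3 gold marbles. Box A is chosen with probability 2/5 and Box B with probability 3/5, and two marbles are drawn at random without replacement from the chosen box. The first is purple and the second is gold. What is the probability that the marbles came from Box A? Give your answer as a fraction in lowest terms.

P(E | Box A) = 3/13; P(E | Box B) = 3/10.
P(E) = 2/5·3/13 + 3/5·3/10 = 177/650.
By Bayes' rule, P(Box A | E) = 6/65 / 177/650 = 20/59 ≈ 0.3390.

20/59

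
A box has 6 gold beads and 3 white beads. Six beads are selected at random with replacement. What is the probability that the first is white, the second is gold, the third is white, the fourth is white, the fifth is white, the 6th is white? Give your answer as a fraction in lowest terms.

Multiply the conditional probability of each draw in order, with replacement (the composition resets each draw).
P = (3/9) · (6/9) · (3/9) · (3/9) · (3/9) · (3/9) = 2/729 ≈ 0.0027.

2/729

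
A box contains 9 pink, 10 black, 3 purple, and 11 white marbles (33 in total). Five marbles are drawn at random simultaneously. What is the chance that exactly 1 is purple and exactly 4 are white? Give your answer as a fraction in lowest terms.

15/3596

Unordered draws without replacement: count favorable combinations over C(33,5).
Favorable = C(9,0) · C(10,0) · C(3,1) · C(11,4) = 990; total = C(33,5) = 237336.
P = 990/237336 = 15/3596 ≈ 0.0042.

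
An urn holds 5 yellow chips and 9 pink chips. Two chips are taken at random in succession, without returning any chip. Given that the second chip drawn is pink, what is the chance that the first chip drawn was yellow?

P(first=yellow and the second chip drawn is pink) = (5/14)·(9/13) = 45/182.
P(the second chip drawn is pink) = Σ over first color = 45/182 + 36/91 = 9/14.
By Bayes, P(first=yellow | the second chip drawn is pink) = 45/182 / 9/14 = 5/13 ≈ 0.3846.

5/13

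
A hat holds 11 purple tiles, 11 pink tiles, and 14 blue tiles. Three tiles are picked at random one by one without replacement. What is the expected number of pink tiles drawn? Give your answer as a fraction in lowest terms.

By linearity of expectation, E[X] = Σ P(draw i is pink); by symmetry each draw (even without replacement) has P(pink) = 11/36.
E[X] = 3 · 11/36 = 11/12 ≈ 0.9167.

11/12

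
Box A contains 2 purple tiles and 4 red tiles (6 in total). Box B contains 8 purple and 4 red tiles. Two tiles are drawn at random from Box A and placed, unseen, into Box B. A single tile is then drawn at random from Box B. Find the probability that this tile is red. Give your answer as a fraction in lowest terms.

Condition on how many of the transferred tiles are red (from Box A: 4 red of 6; then Box B has 14 total).
  0 red: C(4,0)C(2,2)/C(6,2) = 1/15; then P = 4/14
  1 red: C(4,1)C(2,1)/C(6,2) = 8/15; then P = 5/14
  2 red: C(4,2)C(2,0)/C(6,2) = 2/5; then P = 6/14
P(red from Box B) = 8/21 ≈ 0.3810.

8/21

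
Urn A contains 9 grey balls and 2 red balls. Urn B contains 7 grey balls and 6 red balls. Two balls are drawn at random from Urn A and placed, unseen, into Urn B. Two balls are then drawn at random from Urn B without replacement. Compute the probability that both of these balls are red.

86/525

Condition on how many of the transferred balls are red (from Urn A: 2 red of 11; then Urn B has 15 total).
  0 red: C(2,0)C(9,2)/C(11,2) = 36/55; then P = C(6,2)/C(15,2) = 1/7
  1 red: C(2,1)C(9,1)/C(11,2) = 18/55; then P = C(7,2)/C(15,2) = 1/5
  2 red: C(2,2)C(9,0)/C(11,2) = 1/55; then P = C(8,2)/C(15,2) = 4/15
P(both red) = 86/525 ≈ 0.1638.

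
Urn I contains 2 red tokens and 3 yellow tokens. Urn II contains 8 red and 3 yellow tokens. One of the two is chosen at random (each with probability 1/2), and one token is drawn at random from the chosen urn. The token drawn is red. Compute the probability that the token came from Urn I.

11/31

P(red | Urn I) = 2/5; P(red | Urn II) = 8/11.
P(red) = 1/2·2/5 + 1/2·8/11 = 31/55.
By Bayes' rule, P(Urn I | red) = 1/5 / 31/55 = 11/31 ≈ 0.3548.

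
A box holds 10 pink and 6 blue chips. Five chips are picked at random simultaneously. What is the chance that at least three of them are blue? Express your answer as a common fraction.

22/91

Sum the hypergeometric tail for j = 3,…,5 blue chips.
Favorable = C(6,3)·C(10,2) + C(6,4)·C(10,1) + C(6,5)·C(10,0) = 1056; total = C(16,5) = 4368.
P = 1056/4368 = 22/91 ≈ 0.2418.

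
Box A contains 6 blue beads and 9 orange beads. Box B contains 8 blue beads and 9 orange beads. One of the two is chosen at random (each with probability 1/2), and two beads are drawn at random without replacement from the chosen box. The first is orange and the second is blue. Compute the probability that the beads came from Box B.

35/69

P(E | Box A) = 9/35; P(E | Box B) = 9/34.
P(E) = 1/2·9/35 + 1/2·9/34 = 621/2380.
By Bayes' rule, P(Box B | E) = 9/68 / 621/2380 = 35/69 ≈ 0.5072.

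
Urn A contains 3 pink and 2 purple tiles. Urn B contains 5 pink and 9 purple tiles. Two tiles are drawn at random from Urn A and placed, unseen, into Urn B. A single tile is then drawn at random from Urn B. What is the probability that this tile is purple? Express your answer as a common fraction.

49/80

Condition on how many of the transferred tiles are purple (from Urn A: 2 purple of 5; then Urn B has 16 total).
  0 purple: C(2,0)C(3,2)/C(5,2) = 3/10; then P = 9/16
  1 purple: C(2,1)C(3,1)/C(5,2) = 3/5; then P = 10/16
  2 purple: C(2,2)C(3,0)/C(5,2) = 1/10; then P = 11/16
P(purple from Urn B) = 49/80 ≈ 0.6125.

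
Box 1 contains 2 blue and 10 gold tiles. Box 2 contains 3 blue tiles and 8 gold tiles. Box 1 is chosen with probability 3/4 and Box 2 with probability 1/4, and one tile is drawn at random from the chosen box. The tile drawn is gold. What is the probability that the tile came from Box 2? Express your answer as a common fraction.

P(gold | Box 1) = 5/6; P(gold | Box 2) = 8/11.
P(gold) = 3/4·5/6 + 1/4·8/11 = 71/88.
By Bayes' rule, P(Box 2 | gold) = 2/11 / 71/88 = 16/71 ≈ 0.2254.

16/71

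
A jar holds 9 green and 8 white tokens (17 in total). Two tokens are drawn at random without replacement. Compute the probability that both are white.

Multiply the conditional probability of each draw in order, without replacement, so each draw removes one from its color and from the total.
P = (8/17) · (7/16) = 7/34 ≈ 0.2059.

7/34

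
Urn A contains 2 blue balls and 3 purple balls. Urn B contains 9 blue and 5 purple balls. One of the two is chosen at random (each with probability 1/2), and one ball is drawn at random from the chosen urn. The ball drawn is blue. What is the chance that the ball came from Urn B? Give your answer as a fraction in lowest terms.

P(blue | Urn A) = 2/5; P(blue | Urn B) = 9/14.
P(blue) = 1/2·2/5 + 1/2·9/14 = 73/140.
By Bayes' rule, P(Urn B | blue) = 9/28 / 73/140 = 45/73 ≈ 0.6164.

45/73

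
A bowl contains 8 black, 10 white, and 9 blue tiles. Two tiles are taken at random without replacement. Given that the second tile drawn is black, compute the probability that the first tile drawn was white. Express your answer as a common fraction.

P(first=white and the second tile drawn is black) = (10/27)·(8/26) = 40/351.
P(the second tile drawn is black) = Σ over first color = 28/351 + 40/351 + 4/39 = 8/27.
By Bayes, P(first=white | the second tile drawn is black) = 40/351 / 8/27 = 5/13 ≈ 0.3846.

5/13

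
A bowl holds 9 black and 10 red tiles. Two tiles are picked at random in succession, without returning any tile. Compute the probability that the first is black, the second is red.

Multiply the conditional probability of each draw in order, without replacement, so each draw removes one from its color and from the total.
P = (9/19) · (10/18) = 5/19 ≈ 0.2632.

5/19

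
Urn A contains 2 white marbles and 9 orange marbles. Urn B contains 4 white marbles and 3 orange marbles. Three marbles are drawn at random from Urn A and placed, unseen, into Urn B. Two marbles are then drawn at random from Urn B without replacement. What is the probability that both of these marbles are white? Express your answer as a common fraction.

151/825

Condition on how many of the transferred marbles are white (from Urn A: 2 white of 11; then Urn B has 10 total).
  0 white: C(2,0)C(9,3)/C(11,3) = 28/55; then P = C(4,2)/C(10,2) = 2/15
  1 white: C(2,1)C(9,2)/C(11,3) = 24/55; then P = C(5,2)/C(10,2) = 2/9
  2 white: C(2,2)C(9,1)/C(11,3) = 3/55; then P = C(6,2)/C(10,2) = 1/3
P(both white) = 151/825 ≈ 0.1830.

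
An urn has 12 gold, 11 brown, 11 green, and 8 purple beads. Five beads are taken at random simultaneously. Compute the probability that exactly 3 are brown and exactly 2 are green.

Unordered draws without replacement: count favorable combinations over C(42,5).
Favorable = C(12,0) · C(11,3) · C(11,2) · C(8,0) = 9075; total = C(42,5) = 850668.
P = 9075/850668 = 3025/283556 ≈ 0.0107.

3025/283556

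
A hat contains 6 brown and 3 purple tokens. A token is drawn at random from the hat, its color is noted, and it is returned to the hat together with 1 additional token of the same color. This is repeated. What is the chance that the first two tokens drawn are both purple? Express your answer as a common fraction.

2/15

After a purple draw the hat holds 4 purple out of 10.
P = (3/9)·(4/10) = 2/15 ≈ 0.1333.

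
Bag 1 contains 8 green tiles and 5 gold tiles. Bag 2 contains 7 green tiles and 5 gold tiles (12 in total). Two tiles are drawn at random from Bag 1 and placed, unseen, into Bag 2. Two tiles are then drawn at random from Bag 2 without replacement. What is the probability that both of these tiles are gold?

545/3549

Condition on how many of the transferred tiles are gold (from Bag 1: 5 gold of 13; then Bag 2 has 14 total).
  0 gold: C(5,0)C(8,2)/C(13,2) = 14/39; then P = C(5,2)/C(14,2) = 10/91
  1 gold: C(5,1)C(8,1)/C(13,2) = 20/39; then P = C(6,2)/C(14,2) = 15/91
  2 gold: C(5,2)C(8,0)/C(13,2) = 5/39; then P = C(7,2)/C(14,2) = 3/13
P(both gold) = 545/3549 ≈ 0.1536.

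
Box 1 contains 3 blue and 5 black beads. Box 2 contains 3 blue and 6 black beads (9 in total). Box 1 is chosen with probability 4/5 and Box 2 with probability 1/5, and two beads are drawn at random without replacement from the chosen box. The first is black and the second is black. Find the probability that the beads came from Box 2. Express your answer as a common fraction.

P(E | Box 1) = 5/14; P(E | Box 2) = 5/12.
P(E) = 4/5·5/14 + 1/5·5/12 = 31/84.
By Bayes' rule, P(Box 2 | E) = 1/12 / 31/84 = 7/31 ≈ 0.2258.

7/31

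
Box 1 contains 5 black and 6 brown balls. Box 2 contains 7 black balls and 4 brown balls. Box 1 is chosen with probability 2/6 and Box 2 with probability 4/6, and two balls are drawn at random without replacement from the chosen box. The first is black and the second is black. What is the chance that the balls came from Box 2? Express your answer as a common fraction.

21/26

P(E | Box 1) = 2/11; P(E | Box 2) = 21/55.
P(E) = 1/3·2/11 + 2/3·21/55 = 52/165.
By Bayes' rule, P(Box 2 | E) = 14/55 / 52/165 = 21/26 ≈ 0.8077.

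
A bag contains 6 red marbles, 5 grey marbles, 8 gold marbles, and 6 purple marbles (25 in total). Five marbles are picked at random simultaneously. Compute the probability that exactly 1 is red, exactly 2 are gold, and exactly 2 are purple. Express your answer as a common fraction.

12/253

Unordered draws without replacement: count favorable combinations over C(25,5).
Favorable = C(6,1) · C(5,0) · C(8,2) · C(6,2) = 2520; total = C(25,5) = 53130.
P = 2520/53130 = 12/253 ≈ 0.0474.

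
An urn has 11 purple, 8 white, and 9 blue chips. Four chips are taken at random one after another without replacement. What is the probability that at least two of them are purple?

2123/4095

Sum the hypergeometric tail for j = 2,…,4 purple chips.
Favorable = C(11,2)·C(17,2) + C(11,3)·C(17,1) + C(11,4)·C(17,0) = 10615; total = C(28,4) = 20475.
P = 10615/20475 = 2123/4095 ≈ 0.5184.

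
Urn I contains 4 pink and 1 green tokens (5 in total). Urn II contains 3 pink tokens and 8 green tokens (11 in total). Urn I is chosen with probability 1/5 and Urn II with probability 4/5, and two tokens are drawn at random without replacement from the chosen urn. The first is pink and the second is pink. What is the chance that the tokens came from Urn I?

P(E | Urn I) = 3/5; P(E | Urn II) = 3/55.
P(E) = 1/5·3/5 + 4/5·3/55 = 9/55.
By Bayes' rule, P(Urn I | E) = 3/25 / 9/55 = 11/15 ≈ 0.7333.

11/15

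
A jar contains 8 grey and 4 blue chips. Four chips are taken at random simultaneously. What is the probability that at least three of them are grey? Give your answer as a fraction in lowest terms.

Sum the hypergeometric tail for j = 3,…,4 grey chips.
Favorable = C(8,3)·C(4,1) + C(8,4)·C(4,0) = 294; total = C(12,4) = 495.
P = 294/495 = 98/165 ≈ 0.5939.

98/165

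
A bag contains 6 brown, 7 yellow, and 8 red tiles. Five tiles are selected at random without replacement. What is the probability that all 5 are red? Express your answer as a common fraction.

Unordered draws without replacement: count favorable combinations over C(21,5).
Favorable = C(6,0) · C(7,0) · C(8,5) = 56; total = C(21,5) = 20349.
P = 56/20349 = 8/2907 ≈ 0.0028.

8/2907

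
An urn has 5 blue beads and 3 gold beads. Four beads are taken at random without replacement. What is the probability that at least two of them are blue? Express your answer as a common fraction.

Sum the hypergeometric tail for j = 2,…,4 blue beads.
Favorable = C(5,2)·C(3,2) + C(5,3)·C(3,1) + C(5,4)·C(3,0) = 65; total = C(8,4) = 70.
P = 65/70 = 13/14 ≈ 0.9286.

13/14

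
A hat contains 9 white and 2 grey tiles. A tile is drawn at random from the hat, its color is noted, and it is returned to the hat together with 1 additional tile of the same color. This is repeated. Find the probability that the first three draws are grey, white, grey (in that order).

9/286

Track the composition after each reinforcement of +1.
P = (2/11) · (9/12) · (3/13) = 9/286 ≈ 0.0315.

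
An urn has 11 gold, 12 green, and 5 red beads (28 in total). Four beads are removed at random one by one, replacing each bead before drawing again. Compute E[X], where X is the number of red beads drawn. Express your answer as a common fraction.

By linearity of expectation, E[X] = Σ P(draw i is red); each independent draw has P(red) = 5/28.
E[X] = 4 · 5/28 = 5/7 ≈ 0.7143.

5/7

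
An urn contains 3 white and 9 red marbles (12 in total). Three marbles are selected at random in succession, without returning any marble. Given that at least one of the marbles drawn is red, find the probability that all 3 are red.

P(all 3 red) = C(9,3)/C(12,3) = 21/55; P(at least one red) = 1 − C(3,3)/C(12,3) = 219/220.
Since 'all 3 red' ⊆ 'at least one red', P(all 3 | at least one) = 21/55 / 219/220 = 28/73 ≈ 0.3836.

28/73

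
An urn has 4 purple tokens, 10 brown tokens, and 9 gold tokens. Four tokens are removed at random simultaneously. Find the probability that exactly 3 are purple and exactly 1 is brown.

8/1771

Unordered draws without replacement: count favorable combinations over C(23,4).
Favorable = C(4,3) · C(10,1) · C(9,0) = 40; total = C(23,4) = 8855.
P = 40/8855 = 8/1771 ≈ 0.0045.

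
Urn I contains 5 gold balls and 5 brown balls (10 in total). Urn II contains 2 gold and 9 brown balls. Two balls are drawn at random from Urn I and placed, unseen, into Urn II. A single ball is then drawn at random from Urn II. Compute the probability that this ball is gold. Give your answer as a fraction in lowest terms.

Condition on how many of the transferred balls are gold (from Urn I: 5 gold of 10; then Urn II has 13 total).
  0 gold: C(5,0)C(5,2)/C(10,2) = 2/9; then P = 2/13
  1 gold: C(5,1)C(5,1)/C(10,2) = 5/9; then P = 3/13
  2 gold: C(5,2)C(5,0)/C(10,2) = 2/9; then P = 4/13
P(gold from Urn II) = 3/13 ≈ 0.2308.

3/13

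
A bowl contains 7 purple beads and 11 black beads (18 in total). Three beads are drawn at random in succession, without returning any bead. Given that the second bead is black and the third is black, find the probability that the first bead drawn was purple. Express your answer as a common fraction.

P(first=purple and the second bead is black and the third is black) = (7/18)·(11/17)·(10/16) = 385/2448.
P(E) = Σ over first color = 385/2448 + 55/272 = 55/153.
By Bayes, P(first=purple | E) = 385/2448 / 55/153 = 7/16 ≈ 0.4375.

7/16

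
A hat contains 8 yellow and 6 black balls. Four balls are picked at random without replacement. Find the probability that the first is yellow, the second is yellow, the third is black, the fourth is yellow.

12/143

Multiply the conditional probability of each draw in order, without replacement, so each draw removes one from its color and from the total.
P = (8/14) · (7/13) · (6/12) · (6/11) = 12/143 ≈ 0.0839.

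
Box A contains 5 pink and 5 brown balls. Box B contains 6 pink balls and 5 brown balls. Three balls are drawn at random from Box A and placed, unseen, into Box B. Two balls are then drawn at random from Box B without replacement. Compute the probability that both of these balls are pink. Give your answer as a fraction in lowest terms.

Condition on how many of the transferred balls are pink (from Box A: 5 pink of 10; then Box B has 14 total).
  0 pink: C(5,0)C(5,3)/C(10,3) = 1/12; then P = C(6,2)/C(14,2) = 15/91
  1 pink: C(5,1)C(5,2)/C(10,3) = 5/12; then P = C(7,2)/C(14,2) = 3/13
  2 pink: C(5,2)C(5,1)/C(10,3) = 5/12; then P = C(8,2)/C(14,2) = 4/13
  3 pink: C(5,3)C(5,0)/C(10,3) = 1/12; then P = C(9,2)/C(14,2) = 36/91
P(both pink) = 74/273 ≈ 0.2711.

74/273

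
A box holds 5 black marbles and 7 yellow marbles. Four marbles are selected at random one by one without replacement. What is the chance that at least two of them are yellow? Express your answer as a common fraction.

28/33

Sum the hypergeometric tail for j = 2,…,4 yellow marbles.
Favorable = C(7,2)·C(5,2) + C(7,3)·C(5,1) + C(7,4)·C(5,0) = 420; total = C(12,4) = 495.
P = 420/495 = 28/33 ≈ 0.8485.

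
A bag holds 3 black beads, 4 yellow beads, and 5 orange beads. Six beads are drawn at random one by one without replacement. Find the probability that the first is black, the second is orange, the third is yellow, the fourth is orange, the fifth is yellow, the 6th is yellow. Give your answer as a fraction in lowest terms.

Multiply the conditional probability of each draw in order, without replacement, so each draw removes one from its color and from the total.
P = (3/12) · (5/11) · (4/10) · (4/9) · (3/8) · (2/7) = 1/462 ≈ 0.0022.

1/462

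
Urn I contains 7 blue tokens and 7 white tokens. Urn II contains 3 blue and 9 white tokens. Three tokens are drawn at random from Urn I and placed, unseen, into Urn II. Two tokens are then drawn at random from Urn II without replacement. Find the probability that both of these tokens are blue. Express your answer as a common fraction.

Condition on how many of the transferred tokens are blue (from Urn I: 7 blue of 14; then Urn II has 15 total).
  0 blue: C(7,0)C(7,3)/C(14,3) = 5/52; then P = C(3,2)/C(15,2) = 1/35
  1 blue: C(7,1)C(7,2)/C(14,3) = 21/52; then P = C(4,2)/C(15,2) = 2/35
  2 blue: C(7,2)C(7,1)/C(14,3) = 21/52; then P = C(5,2)/C(15,2) = 2/21
  3 blue: C(7,3)C(7,0)/C(14,3) = 5/52; then P = C(6,2)/C(15,2) = 1/7
P(both blue) = 71/910 ≈ 0.0780.

71/910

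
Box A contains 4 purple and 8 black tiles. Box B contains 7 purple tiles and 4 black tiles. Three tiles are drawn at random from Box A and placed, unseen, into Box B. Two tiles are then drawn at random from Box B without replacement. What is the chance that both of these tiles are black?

24/143

Condition on how many of the transferred tiles are black (from Box A: 8 black of 12; then Box B has 14 total).
  0 black: C(8,0)C(4,3)/C(12,3) = 1/55; then P = C(4,2)/C(14,2) = 6/91
  1 black: C(8,1)C(4,2)/C(12,3) = 12/55; then P = C(5,2)/C(14,2) = 10/91
  2 black: C(8,2)C(4,1)/C(12,3) = 28/55; then P = C(6,2)/C(14,2) = 15/91
  3 black: C(8,3)C(4,0)/C(12,3) = 14/55; then P = C(7,2)/C(14,2) = 3/13
P(both black) = 24/143 ≈ 0.1678.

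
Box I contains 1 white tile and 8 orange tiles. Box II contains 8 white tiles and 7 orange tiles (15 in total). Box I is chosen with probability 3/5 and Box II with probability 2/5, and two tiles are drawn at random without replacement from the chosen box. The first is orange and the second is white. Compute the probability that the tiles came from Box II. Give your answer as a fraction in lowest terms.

8/13

P(E | Box I) = 1/9; P(E | Box II) = 4/15.
P(E) = 3/5·1/9 + 2/5·4/15 = 13/75.
By Bayes' rule, P(Box II | E) = 8/75 / 13/75 = 8/13 ≈ 0.6154.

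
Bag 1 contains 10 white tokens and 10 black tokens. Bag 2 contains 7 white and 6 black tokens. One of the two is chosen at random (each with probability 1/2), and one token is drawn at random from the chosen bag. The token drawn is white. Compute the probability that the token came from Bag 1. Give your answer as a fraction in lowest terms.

13/27

P(white | Bag 1) = 1/2; P(white | Bag 2) = 7/13.
P(white) = 1/2·1/2 + 1/2·7/13 = 27/52.
By Bayes' rule, P(Bag 1 | white) = 1/4 / 27/52 = 13/27 ≈ 0.4815.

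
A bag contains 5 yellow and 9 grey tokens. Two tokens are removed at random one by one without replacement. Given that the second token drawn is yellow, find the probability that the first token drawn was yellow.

P(first=yellow and the second token drawn is yellow) = (5/14)·(4/13) = 10/91.
P(the second token drawn is yellow) = Σ over first color = 10/91 + 45/182 = 5/14.
By Bayes, P(first=yellow | the second token drawn is yellow) = 10/91 / 5/14 = 4/13 ≈ 0.3077.

4/13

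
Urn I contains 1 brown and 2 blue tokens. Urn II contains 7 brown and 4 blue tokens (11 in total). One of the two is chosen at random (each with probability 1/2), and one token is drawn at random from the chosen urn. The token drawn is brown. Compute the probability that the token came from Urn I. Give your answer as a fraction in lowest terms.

11/32

P(brown | Urn I) = 1/3; P(brown | Urn II) = 7/11.
P(brown) = 1/2·1/3 + 1/2·7/11 = 16/33.
By Bayes' rule, P(Urn I | brown) = 1/6 / 16/33 = 11/32 ≈ 0.3438.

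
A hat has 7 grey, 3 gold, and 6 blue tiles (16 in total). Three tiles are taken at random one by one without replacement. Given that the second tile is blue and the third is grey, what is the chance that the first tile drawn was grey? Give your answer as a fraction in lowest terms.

P(first=grey and the second tile is blue and the third is grey) = (7/16)·(6/15)·(6/14) = 3/40.
P(E) = Σ over first color = 3/40 + 3/80 + 1/16 = 7/40.
By Bayes, P(first=grey | E) = 3/40 / 7/40 = 3/7 ≈ 0.4286.

3/7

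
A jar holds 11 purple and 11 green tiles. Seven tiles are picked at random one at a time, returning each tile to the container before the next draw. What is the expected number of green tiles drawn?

By linearity of expectation, E[X] = Σ P(draw i is green); each independent draw has P(green) = 11/22.
E[X] = 7 · 11/22 = 7/2 ≈ 3.5000.

7/2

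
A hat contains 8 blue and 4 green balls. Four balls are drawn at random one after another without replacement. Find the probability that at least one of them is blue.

Use the complement: P(at least one blue) = 1 − P(no blue).
P(none) = C(4,4)/C(12,4) = 1/495.
So P = 1 − 1/495 = 494/495 ≈ 0.9980.

494/495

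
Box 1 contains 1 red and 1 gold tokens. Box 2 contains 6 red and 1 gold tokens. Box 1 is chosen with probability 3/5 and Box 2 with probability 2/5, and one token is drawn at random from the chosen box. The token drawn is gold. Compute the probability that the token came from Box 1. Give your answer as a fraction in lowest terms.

P(gold | Box 1) = 1/2; P(gold | Box 2) = 1/7.
P(gold) = 3/5·1/2 + 2/5·1/7 = 5/14.
By Bayes' rule, P(Box 1 | gold) = 3/10 / 5/14 = 21/25 ≈ 0.8400.

21/25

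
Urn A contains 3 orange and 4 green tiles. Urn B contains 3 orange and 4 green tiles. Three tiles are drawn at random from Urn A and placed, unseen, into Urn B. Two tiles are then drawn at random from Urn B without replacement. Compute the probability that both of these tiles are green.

32/105

Condition on how many of the transferred tiles are green (from Urn A: 4 green of 7; then Urn B has 10 total).
  0 green: C(4,0)C(3,3)/C(7,3) = 1/35; then P = C(4,2)/C(10,2) = 2/15
  1 green: C(4,1)C(3,2)/C(7,3) = 12/35; then P = C(5,2)/C(10,2) = 2/9
  2 green: C(4,2)C(3,1)/C(7,3) = 18/35; then P = C(6,2)/C(10,2) = 1/3
  3 green: C(4,3)C(3,0)/C(7,3) = 4/35; then P = C(7,2)/C(10,2) = 7/15
P(both green) = 32/105 ≈ 0.3048.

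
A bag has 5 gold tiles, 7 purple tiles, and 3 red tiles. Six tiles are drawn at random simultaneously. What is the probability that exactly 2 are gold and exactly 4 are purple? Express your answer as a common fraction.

Unordered draws without replacement: count favorable combinations over C(15,6).
Favorable = C(5,2) · C(7,4) · C(3,0) = 350; total = C(15,6) = 5005.
P = 350/5005 = 10/143 ≈ 0.0699.

10/143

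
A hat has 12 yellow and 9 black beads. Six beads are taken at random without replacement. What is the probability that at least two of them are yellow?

Sum the hypergeometric tail for j = 2,…,6 yellow beads.
Favorable = C(12,2)·C(9,4) + C(12,3)·C(9,3) + C(12,4)·C(9,2) + C(12,5)·C(9,1) + C(12,6)·C(9,0) = 52668; total = C(21,6) = 54264.
P = 52668/54264 = 33/34 ≈ 0.9706.

33/34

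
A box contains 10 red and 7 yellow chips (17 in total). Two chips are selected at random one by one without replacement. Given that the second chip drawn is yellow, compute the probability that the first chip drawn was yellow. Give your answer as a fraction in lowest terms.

P(first=yellow and the second chip drawn is yellow) = (7/17)·(6/16) = 21/136.
P(the second chip drawn is yellow) = Σ over first color = 35/136 + 21/136 = 7/17.
By Bayes, P(first=yellow | the second chip drawn is yellow) = 21/136 / 7/17 = 3/8 ≈ 0.3750.

3/8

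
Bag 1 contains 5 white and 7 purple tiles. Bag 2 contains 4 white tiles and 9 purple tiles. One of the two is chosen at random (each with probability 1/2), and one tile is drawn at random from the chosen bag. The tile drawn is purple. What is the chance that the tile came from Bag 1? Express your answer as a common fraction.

91/199

P(purple | Bag 1) = 7/12; P(purple | Bag 2) = 9/13.
P(purple) = 1/2·7/12 + 1/2·9/13 = 199/312.
By Bayes' rule, P(Bag 1 | purple) = 7/24 / 199/312 = 91/199 ≈ 0.4573.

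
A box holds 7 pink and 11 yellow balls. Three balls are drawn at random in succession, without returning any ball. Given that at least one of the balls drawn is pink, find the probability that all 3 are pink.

P(all 3 pink) = C(7,3)/C(18,3) = 35/816; P(at least one pink) = 1 − C(11,3)/C(18,3) = 217/272.
Since 'all 3 pink' ⊆ 'at least one pink', P(all 3 | at least one) = 35/816 / 217/272 = 5/93 ≈ 0.0538.

5/93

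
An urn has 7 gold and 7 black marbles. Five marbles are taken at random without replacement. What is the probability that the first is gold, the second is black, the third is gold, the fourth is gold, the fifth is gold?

Multiply the conditional probability of each draw in order, without replacement, so each draw removes one from its color and from the total.
P = (7/14) · (7/13) · (6/12) · (5/11) · (4/10) = 7/286 ≈ 0.0245.

7/286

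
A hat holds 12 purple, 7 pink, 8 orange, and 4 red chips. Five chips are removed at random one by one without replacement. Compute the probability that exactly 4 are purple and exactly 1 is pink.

55/2697

Unordered draws without replacement: count favorable combinations over C(31,5).
Favorable = C(12,4) · C(7,1) · C(8,0) · C(4,0) = 3465; total = C(31,5) = 169911.
P = 3465/169911 = 55/2697 ≈ 0.0204.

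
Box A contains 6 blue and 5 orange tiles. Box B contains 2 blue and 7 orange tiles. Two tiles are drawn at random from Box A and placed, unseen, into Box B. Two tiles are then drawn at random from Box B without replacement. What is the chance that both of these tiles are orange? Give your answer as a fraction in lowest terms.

303/605

Condition on how many of the transferred tiles are orange (from Box A: 5 orange of 11; then Box B has 11 total).
  0 orange: C(5,0)C(6,2)/C(11,2) = 3/11; then P = C(7,2)/C(11,2) = 21/55
  1 orange: C(5,1)C(6,1)/C(11,2) = 6/11; then P = C(8,2)/C(11,2) = 28/55
  2 orange: C(5,2)C(6,0)/C(11,2) = 2/11; then P = C(9,2)/C(11,2) = 36/55
P(both orange) = 303/605 ≈ 0.5008.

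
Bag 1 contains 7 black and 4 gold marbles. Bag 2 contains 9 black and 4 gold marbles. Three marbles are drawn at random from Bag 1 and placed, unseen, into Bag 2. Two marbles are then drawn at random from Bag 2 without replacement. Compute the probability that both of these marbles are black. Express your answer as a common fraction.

Condition on how many of the transferred marbles are black (from Bag 1: 7 black of 11; then Bag 2 has 16 total).
  0 black: C(7,0)C(4,3)/C(11,3) = 4/165; then P = C(9,2)/C(16,2) = 3/10
  1 black: C(7,1)C(4,2)/C(11,3) = 14/55; then P = C(10,2)/C(16,2) = 3/8
  2 black: C(7,2)C(4,1)/C(11,3) = 28/55; then P = C(11,2)/C(16,2) = 11/24
  3 black: C(7,3)C(4,0)/C(11,3) = 7/33; then P = C(12,2)/C(16,2) = 11/20
P(both black) = 249/550 ≈ 0.4527.

249/550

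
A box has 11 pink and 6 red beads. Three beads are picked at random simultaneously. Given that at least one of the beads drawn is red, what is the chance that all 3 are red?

4/103

P(all 3 red) = C(6,3)/C(17,3) = 1/34; P(at least one red) = 1 − C(11,3)/C(17,3) = 103/136.
Since 'all 3 red' ⊆ 'at least one red', P(all 3 | at least one) = 1/34 / 103/136 = 4/103 ≈ 0.0388.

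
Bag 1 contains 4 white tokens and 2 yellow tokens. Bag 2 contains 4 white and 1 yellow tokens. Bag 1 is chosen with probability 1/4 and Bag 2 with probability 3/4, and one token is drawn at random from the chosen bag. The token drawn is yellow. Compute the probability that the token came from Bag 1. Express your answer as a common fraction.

P(yellow | Bag 1) = 1/3; P(yellow | Bag 2) = 1/5.
P(yellow) = 1/4·1/3 + 3/4·1/5 = 7/30.
By Bayes' rule, P(Bag 1 | yellow) = 1/12 / 7/30 = 5/14 ≈ 0.3571.

5/14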